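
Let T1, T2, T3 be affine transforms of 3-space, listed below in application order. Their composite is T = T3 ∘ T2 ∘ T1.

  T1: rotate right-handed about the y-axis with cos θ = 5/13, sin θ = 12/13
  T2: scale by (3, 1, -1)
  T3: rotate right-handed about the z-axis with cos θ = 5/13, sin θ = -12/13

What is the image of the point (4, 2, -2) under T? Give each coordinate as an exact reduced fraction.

T(p) = (252/169, 274/169, 58/13)

T1 rotate right-handed about the y-axis with cos θ = 5/13, sin θ = 12/13: (4, 2, -2) → (-4/13, 2, -58/13)
T2 scale by (3, 1, -1): (-4/13, 2, -58/13) → (-12/13, 2, 58/13)
T3 rotate right-handed about the z-axis with cos θ = 5/13, sin θ = -12/13: (-12/13, 2, 58/13) → (252/169, 274/169, 58/13)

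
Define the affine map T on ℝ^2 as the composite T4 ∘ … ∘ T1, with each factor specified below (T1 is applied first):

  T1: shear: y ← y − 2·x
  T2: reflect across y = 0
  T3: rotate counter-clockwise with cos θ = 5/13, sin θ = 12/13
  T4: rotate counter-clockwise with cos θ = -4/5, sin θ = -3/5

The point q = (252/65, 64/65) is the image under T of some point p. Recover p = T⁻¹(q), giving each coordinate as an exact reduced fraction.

T1 = [1 0 0; -2 1 0; 0 0 1]
T2·T1 = [1 0 0; 2 -1 0; 0 0 1]
T3·…·T1 = [-19/13 12/13 0; 22/13 -5/13 0; 0 0 1]
T4·…·T1 = [142/65 -63/65 0; -31/65 -16/65 0; 0 0 1]
det M = -1; M⁻¹ = [16/65 -63/65 0; -31/65 -142/65 0; 0 0 1]
M⁻¹ · (252/65, 64/65)ᵀ = (0, -4)ᵀ

p = (0, -4)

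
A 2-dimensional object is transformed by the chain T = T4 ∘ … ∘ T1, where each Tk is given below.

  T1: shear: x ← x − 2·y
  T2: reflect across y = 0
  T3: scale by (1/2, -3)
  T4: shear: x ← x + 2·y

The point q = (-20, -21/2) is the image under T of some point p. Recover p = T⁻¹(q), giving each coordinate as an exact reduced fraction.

p = (-5, -7/2)

T1 = [1 -2 0; 0 1 0; 0 0 1]
T2·T1 = [1 -2 0; 0 -1 0; 0 0 1]
T3·…·T1 = [1/2 -1 0; 0 3 0; 0 0 1]
T4·…·T1 = [1/2 5 0; 0 3 0; 0 0 1]
det M = 3/2; M⁻¹ = [2 -10/3 0; 0 1/3 0; 0 0 1]
M⁻¹ · (-20, -21/2)ᵀ = (-5, -7/2)ᵀ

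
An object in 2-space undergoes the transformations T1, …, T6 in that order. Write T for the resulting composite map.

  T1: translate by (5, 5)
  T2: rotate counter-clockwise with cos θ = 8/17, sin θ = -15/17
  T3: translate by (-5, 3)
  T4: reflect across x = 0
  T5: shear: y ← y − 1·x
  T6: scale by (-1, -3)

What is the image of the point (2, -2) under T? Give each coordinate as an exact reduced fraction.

T1 translate by (5, 5): (2, -2) → (7, 3)
T2 rotate counter-clockwise with cos θ = 8/17, sin θ = -15/17: (7, 3) → (101/17, -81/17)
T3 translate by (-5, 3): (101/17, -81/17) → (16/17, -30/17)
T4 reflect across x = 0: (16/17, -30/17) → (-16/17, -30/17)
T5 shear: y ← y − 1·x: (-16/17, -30/17) → (-16/17, -14/17)
T6 scale by (-1, -3): (-16/17, -14/17) → (16/17, 42/17)

T(p) = (16/17, 42/17)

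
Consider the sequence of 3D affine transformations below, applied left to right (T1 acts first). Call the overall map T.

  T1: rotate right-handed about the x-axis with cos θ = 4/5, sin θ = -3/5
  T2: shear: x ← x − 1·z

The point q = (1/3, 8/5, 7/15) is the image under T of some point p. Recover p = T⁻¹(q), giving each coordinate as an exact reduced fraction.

p = (4/5, 1, 4/3)

T1 = [1 0 0 0; 0 4/5 3/5 0; 0 -3/5 4/5 0; 0 0 0 1]
T2·T1 = [1 3/5 -4/5 0; 0 4/5 3/5 0; 0 -3/5 4/5 0; 0 0 0 1]
det M = 1; M⁻¹ = [1 0 1 0; 0 4/5 -3/5 0; 0 3/5 4/5 0; 0 0 0 1]
M⁻¹ · (1/3, 8/5, 7/15)ᵀ = (4/5, 1, 4/3)ᵀ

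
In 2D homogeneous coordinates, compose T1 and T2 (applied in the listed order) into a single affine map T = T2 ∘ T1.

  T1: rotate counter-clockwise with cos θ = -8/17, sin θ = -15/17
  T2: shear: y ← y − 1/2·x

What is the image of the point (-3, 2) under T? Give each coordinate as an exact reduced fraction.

T1 rotate counter-clockwise with cos θ = -8/17, sin θ = -15/17: (-3, 2) → (54/17, 29/17)
T2 shear: y ← y − 1/2·x: (54/17, 29/17) → (54/17, 2/17)

T(p) = (54/17, 2/17)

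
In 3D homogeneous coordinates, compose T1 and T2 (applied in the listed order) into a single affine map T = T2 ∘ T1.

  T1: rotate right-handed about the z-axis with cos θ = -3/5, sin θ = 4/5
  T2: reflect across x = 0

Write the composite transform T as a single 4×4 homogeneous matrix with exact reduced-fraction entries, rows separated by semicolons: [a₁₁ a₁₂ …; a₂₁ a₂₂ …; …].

T1 = [-3/5 -4/5 0 0; 4/5 -3/5 0 0; 0 0 1 0; 0 0 0 1]
T2·T1 = [3/5 4/5 0 0; 4/5 -3/5 0 0; 0 0 1 0; 0 0 0 1]

T = [3/5 4/5 0 0; 4/5 -3/5 0 0; 0 0 1 0; 0 0 0 1]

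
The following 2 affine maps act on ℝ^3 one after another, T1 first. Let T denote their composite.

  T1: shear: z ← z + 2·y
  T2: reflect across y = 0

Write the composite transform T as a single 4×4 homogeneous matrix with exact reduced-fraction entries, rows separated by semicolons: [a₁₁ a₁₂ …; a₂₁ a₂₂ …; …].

T1 = [1 0 0 0; 0 1 0 0; 0 2 1 0; 0 0 0 1]
T2·T1 = [1 0 0 0; 0 -1 0 0; 0 2 1 0; 0 0 0 1]

T = [1 0 0 0; 0 -1 0 0; 0 2 1 0; 0 0 0 1]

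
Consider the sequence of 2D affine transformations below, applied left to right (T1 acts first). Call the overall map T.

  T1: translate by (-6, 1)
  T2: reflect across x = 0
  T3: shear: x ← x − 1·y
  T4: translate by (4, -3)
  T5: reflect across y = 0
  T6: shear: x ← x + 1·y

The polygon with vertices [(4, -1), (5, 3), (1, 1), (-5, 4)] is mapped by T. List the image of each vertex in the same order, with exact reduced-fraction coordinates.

T1 translate by (-6, 1): (4, -1) → (-2, 0); (5, 3) → (-1, 4); (1, 1) → (-5, 2); (-5, 4) → (-11, 5)
T2 reflect across x = 0: (-2, 0) → (2, 0); (-1, 4) → (1, 4); (-5, 2) → (5, 2); (-11, 5) → (11, 5)
T3 shear: x ← x − 1·y: (2, 0) → (2, 0); (1, 4) → (-3, 4); (5, 2) → (3, 2); (11, 5) → (6, 5)
T4 translate by (4, -3): (2, 0) → (6, -3); (-3, 4) → (1, 1); (3, 2) → (7, -1); (6, 5) → (10, 2)
T5 reflect across y = 0: (6, -3) → (6, 3); (1, 1) → (1, -1); (7, -1) → (7, 1); (10, 2) → (10, -2)
T6 shear: x ← x + 1·y: (6, 3) → (9, 3); (1, -1) → (0, -1); (7, 1) → (8, 1); (10, -2) → (8, -2)

image vertices: (9, 3), (0, -1), (8, 1), (8, -2)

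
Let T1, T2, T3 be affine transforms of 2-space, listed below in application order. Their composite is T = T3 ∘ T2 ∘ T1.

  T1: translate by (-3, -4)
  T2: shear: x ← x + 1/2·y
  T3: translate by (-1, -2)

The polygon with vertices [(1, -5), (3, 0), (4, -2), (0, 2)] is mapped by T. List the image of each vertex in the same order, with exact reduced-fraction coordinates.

image vertices: (-15/2, -11), (-3, -6), (-3, -8), (-5, -4)

T1 translate by (-3, -4): (1, -5) → (-2, -9); (3, 0) → (0, -4); (4, -2) → (1, -6); (0, 2) → (-3, -2)
T2 shear: x ← x + 1/2·y: (-2, -9) → (-13/2, -9); (0, -4) → (-2, -4); (1, -6) → (-2, -6); (-3, -2) → (-4, -2)
T3 translate by (-1, -2): (-13/2, -9) → (-15/2, -11); (-2, -4) → (-3, -6); (-2, -6) → (-3, -8); (-4, -2) → (-5, -4)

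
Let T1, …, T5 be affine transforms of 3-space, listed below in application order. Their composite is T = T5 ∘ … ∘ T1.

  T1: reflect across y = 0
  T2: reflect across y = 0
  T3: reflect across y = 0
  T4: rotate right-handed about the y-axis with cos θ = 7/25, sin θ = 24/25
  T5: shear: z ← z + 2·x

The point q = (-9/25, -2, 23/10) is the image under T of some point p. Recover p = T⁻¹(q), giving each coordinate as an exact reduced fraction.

p = (-3, 2, 1/2)

T1 = [1 0 0 0; 0 -1 0 0; 0 0 1 0; 0 0 0 1]
T2·T1 = [1 0 0 0; 0 1 0 0; 0 0 1 0; 0 0 0 1]
T3·…·T1 = [1 0 0 0; 0 -1 0 0; 0 0 1 0; 0 0 0 1]
T4·…·T1 = [7/25 0 24/25 0; 0 -1 0 0; -24/25 0 7/25 0; 0 0 0 1]
T5·…·T1 = [7/25 0 24/25 0; 0 -1 0 0; -2/5 0 11/5 0; 0 0 0 1]
det M = -1; M⁻¹ = [11/5 0 -24/25 0; 0 -1 0 0; 2/5 0 7/25 0; 0 0 0 1]
M⁻¹ · (-9/25, -2, 23/10)ᵀ = (-3, 2, 1/2)ᵀ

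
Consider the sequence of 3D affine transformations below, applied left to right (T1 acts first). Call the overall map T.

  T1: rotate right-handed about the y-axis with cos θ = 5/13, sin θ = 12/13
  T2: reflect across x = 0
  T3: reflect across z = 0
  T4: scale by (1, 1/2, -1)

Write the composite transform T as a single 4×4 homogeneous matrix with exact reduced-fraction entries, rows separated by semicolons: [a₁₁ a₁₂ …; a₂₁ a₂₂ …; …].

T = [-5/13 0 -12/13 0; 0 1/2 0 0; -12/13 0 5/13 0; 0 0 0 1]

T1 = [5/13 0 12/13 0; 0 1 0 0; -12/13 0 5/13 0; 0 0 0 1]
T2·T1 = [-5/13 0 -12/13 0; 0 1 0 0; -12/13 0 5/13 0; 0 0 0 1]
T3·…·T1 = [-5/13 0 -12/13 0; 0 1 0 0; 12/13 0 -5/13 0; 0 0 0 1]
T4·…·T1 = [-5/13 0 -12/13 0; 0 1/2 0 0; -12/13 0 5/13 0; 0 0 0 1]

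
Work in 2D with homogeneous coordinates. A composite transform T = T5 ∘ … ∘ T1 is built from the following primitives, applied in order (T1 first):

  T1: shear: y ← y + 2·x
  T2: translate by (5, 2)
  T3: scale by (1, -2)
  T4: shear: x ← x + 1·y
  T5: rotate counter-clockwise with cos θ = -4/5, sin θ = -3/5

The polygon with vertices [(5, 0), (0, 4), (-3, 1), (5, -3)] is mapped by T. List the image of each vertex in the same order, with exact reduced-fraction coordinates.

T1 shear: y ← y + 2·x: (5, 0) → (5, 10); (0, 4) → (0, 4); (-3, 1) → (-3, -5); (5, -3) → (5, 7)
T2 translate by (5, 2): (5, 10) → (10, 12); (0, 4) → (5, 6); (-3, -5) → (2, -3); (5, 7) → (10, 9)
T3 scale by (1, -2): (10, 12) → (10, -24); (5, 6) → (5, -12); (2, -3) → (2, 6); (10, 9) → (10, -18)
T4 shear: x ← x + 1·y: (10, -24) → (-14, -24); (5, -12) → (-7, -12); (2, 6) → (8, 6); (10, -18) → (-8, -18)
T5 rotate counter-clockwise with cos θ = -4/5, sin θ = -3/5: (-14, -24) → (-16/5, 138/5); (-7, -12) → (-8/5, 69/5); (8, 6) → (-14/5, -48/5); (-8, -18) → (-22/5, 96/5)

image vertices: (-16/5, 138/5), (-8/5, 69/5), (-14/5, -48/5), (-22/5, 96/5)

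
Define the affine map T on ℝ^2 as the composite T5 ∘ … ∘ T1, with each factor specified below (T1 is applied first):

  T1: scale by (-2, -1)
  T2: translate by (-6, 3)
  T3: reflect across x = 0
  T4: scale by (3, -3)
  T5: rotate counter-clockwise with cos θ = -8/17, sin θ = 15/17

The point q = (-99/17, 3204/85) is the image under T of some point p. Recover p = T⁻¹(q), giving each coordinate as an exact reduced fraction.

T1 = [-2 0 0; 0 -1 0; 0 0 1]
T2·T1 = [-2 0 -6; 0 -1 3; 0 0 1]
T3·…·T1 = [2 0 6; 0 -1 3; 0 0 1]
T4·…·T1 = [6 0 18; 0 3 -9; 0 0 1]
T5·…·T1 = [-48/17 -45/17 -9/17; 90/17 -24/17 342/17; 0 0 1]
det M = 18; M⁻¹ = [-4/51 5/34 -3; -5/17 -8/51 3; 0 0 1]
M⁻¹ · (-99/17, 3204/85)ᵀ = (3, -6/5)ᵀ

p = (3, -6/5)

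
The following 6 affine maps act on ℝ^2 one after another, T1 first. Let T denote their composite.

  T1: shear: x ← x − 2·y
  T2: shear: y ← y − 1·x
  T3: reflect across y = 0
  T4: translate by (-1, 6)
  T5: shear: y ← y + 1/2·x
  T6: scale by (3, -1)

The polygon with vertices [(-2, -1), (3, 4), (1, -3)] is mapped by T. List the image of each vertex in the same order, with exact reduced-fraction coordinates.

T1 shear: x ← x − 2·y: (-2, -1) → (0, -1); (3, 4) → (-5, 4); (1, -3) → (7, -3)
T2 shear: y ← y − 1·x: (0, -1) → (0, -1); (-5, 4) → (-5, 9); (7, -3) → (7, -10)
T3 reflect across y = 0: (0, -1) → (0, 1); (-5, 9) → (-5, -9); (7, -10) → (7, 10)
T4 translate by (-1, 6): (0, 1) → (-1, 7); (-5, -9) → (-6, -3); (7, 10) → (6, 16)
T5 shear: y ← y + 1/2·x: (-1, 7) → (-1, 13/2); (-6, -3) → (-6, -6); (6, 16) → (6, 19)
T6 scale by (3, -1): (-1, 13/2) → (-3, -13/2); (-6, -6) → (-18, 6); (6, 19) → (18, -19)

image vertices: (-3, -13/2), (-18, 6), (18, -19)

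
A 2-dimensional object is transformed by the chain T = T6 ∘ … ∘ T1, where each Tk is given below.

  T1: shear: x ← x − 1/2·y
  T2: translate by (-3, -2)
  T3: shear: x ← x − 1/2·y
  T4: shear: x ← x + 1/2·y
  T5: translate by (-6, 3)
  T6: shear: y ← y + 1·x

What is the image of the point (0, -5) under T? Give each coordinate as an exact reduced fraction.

T1 shear: x ← x − 1/2·y: (0, -5) → (5/2, -5)
T2 translate by (-3, -2): (5/2, -5) → (-1/2, -7)
T3 shear: x ← x − 1/2·y: (-1/2, -7) → (3, -7)
T4 shear: x ← x + 1/2·y: (3, -7) → (-1/2, -7)
T5 translate by (-6, 3): (-1/2, -7) → (-13/2, -4)
T6 shear: y ← y + 1·x: (-13/2, -4) → (-13/2, -21/2)

T(p) = (-13/2, -21/2)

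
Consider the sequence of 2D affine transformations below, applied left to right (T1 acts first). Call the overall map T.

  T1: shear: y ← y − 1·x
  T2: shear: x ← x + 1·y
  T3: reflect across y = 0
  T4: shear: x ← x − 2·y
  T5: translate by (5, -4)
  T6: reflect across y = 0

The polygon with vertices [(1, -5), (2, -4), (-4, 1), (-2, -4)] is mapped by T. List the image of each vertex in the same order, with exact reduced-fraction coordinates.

T1 shear: y ← y − 1·x: (1, -5) → (1, -6); (2, -4) → (2, -6); (-4, 1) → (-4, 5); (-2, -4) → (-2, -2)
T2 shear: x ← x + 1·y: (1, -6) → (-5, -6); (2, -6) → (-4, -6); (-4, 5) → (1, 5); (-2, -2) → (-4, -2)
T3 reflect across y = 0: (-5, -6) → (-5, 6); (-4, -6) → (-4, 6); (1, 5) → (1, -5); (-4, -2) → (-4, 2)
T4 shear: x ← x − 2·y: (-5, 6) → (-17, 6); (-4, 6) → (-16, 6); (1, -5) → (11, -5); (-4, 2) → (-8, 2)
T5 translate by (5, -4): (-17, 6) → (-12, 2); (-16, 6) → (-11, 2); (11, -5) → (16, -9); (-8, 2) → (-3, -2)
T6 reflect across y = 0: (-12, 2) → (-12, -2); (-11, 2) → (-11, -2); (16, -9) → (16, 9); (-3, -2) → (-3, 2)

image vertices: (-12, -2), (-11, -2), (16, 9), (-3, 2)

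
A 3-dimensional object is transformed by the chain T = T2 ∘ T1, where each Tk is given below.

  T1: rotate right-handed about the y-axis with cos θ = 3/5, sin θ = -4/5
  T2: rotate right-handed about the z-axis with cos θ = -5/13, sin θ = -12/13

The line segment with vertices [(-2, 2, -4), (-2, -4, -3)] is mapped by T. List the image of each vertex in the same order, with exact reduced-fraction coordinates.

image vertices: (14/13, -34/13, -4), (-54/13, 28/65, -17/5)

T1 rotate right-handed about the y-axis with cos θ = 3/5, sin θ = -4/5: (-2, 2, -4) → (2, 2, -4); (-2, -4, -3) → (6/5, -4, -17/5)
T2 rotate right-handed about the z-axis with cos θ = -5/13, sin θ = -12/13: (2, 2, -4) → (14/13, -34/13, -4); (6/5, -4, -17/5) → (-54/13, 28/65, -17/5)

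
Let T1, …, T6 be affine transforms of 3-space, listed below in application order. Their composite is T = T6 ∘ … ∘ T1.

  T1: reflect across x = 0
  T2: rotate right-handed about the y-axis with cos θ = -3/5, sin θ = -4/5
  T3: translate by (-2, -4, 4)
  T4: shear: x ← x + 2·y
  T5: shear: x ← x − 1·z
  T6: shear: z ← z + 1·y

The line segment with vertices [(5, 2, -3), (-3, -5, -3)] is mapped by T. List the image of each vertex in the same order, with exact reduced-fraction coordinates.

T1 reflect across x = 0: (5, 2, -3) → (-5, 2, -3); (-3, -5, -3) → (3, -5, -3)
T2 rotate right-handed about the y-axis with cos θ = -3/5, sin θ = -4/5: (-5, 2, -3) → (27/5, 2, -11/5); (3, -5, -3) → (3/5, -5, 21/5)
T3 translate by (-2, -4, 4): (27/5, 2, -11/5) → (17/5, -2, 9/5); (3/5, -5, 21/5) → (-7/5, -9, 41/5)
T4 shear: x ← x + 2·y: (17/5, -2, 9/5) → (-3/5, -2, 9/5); (-7/5, -9, 41/5) → (-97/5, -9, 41/5)
T5 shear: x ← x − 1·z: (-3/5, -2, 9/5) → (-12/5, -2, 9/5); (-97/5, -9, 41/5) → (-138/5, -9, 41/5)
T6 shear: z ← z + 1·y: (-12/5, -2, 9/5) → (-12/5, -2, -1/5); (-138/5, -9, 41/5) → (-138/5, -9, -4/5)

image vertices: (-12/5, -2, -1/5), (-138/5, -9, -4/5)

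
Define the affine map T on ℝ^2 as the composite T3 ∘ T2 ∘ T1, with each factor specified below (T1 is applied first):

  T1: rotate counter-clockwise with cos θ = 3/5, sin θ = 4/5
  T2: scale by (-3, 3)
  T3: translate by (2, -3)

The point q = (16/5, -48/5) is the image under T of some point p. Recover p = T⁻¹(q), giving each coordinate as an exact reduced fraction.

T1 = [3/5 -4/5 0; 4/5 3/5 0; 0 0 1]
T2·T1 = [-9/5 12/5 0; 12/5 9/5 0; 0 0 1]
T3·…·T1 = [-9/5 12/5 2; 12/5 9/5 -3; 0 0 1]
det M = -9; M⁻¹ = [-1/5 4/15 6/5; 4/15 1/5 1/15; 0 0 1]
M⁻¹ · (16/5, -48/5)ᵀ = (-2, -1)ᵀ

p = (-2, -1)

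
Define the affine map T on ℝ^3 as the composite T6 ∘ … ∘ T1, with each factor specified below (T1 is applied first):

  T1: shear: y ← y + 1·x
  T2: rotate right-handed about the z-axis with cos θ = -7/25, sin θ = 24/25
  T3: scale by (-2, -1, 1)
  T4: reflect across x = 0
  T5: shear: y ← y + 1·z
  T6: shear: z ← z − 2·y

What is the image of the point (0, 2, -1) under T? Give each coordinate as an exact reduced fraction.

T1 shear: y ← y + 1·x: (0, 2, -1) → (0, 2, -1)
T2 rotate right-handed about the z-axis with cos θ = -7/25, sin θ = 24/25: (0, 2, -1) → (-48/25, -14/25, -1)
T3 scale by (-2, -1, 1): (-48/25, -14/25, -1) → (96/25, 14/25, -1)
T4 reflect across x = 0: (96/25, 14/25, -1) → (-96/25, 14/25, -1)
T5 shear: y ← y + 1·z: (-96/25, 14/25, -1) → (-96/25, -11/25, -1)
T6 shear: z ← z − 2·y: (-96/25, -11/25, -1) → (-96/25, -11/25, -3/25)

T(p) = (-96/25, -11/25, -3/25)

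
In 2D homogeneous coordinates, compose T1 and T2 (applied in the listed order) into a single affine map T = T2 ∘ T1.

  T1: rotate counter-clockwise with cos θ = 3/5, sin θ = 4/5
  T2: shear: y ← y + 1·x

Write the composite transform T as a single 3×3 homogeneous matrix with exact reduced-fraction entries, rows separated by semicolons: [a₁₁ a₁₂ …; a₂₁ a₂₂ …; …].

T1 = [3/5 -4/5 0; 4/5 3/5 0; 0 0 1]
T2·T1 = [3/5 -4/5 0; 7/5 -1/5 0; 0 0 1]

T = [3/5 -4/5 0; 7/5 -1/5 0; 0 0 1]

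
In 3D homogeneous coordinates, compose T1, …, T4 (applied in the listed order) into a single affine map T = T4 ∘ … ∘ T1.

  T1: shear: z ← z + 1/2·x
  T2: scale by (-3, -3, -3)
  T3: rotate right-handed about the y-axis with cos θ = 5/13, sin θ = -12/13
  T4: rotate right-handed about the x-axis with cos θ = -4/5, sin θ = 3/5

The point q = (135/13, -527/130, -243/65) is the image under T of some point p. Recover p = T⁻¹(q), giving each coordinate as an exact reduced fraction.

p = (-3, -1/3, 4)

T1 = [1 0 0 0; 0 1 0 0; 1/2 0 1 0; 0 0 0 1]
T2·T1 = [-3 0 0 0; 0 -3 0 0; -3/2 0 -3 0; 0 0 0 1]
T3·…·T1 = [3/13 0 36/13 0; 0 -3 0 0; -87/26 0 -15/13 0; 0 0 0 1]
T4·…·T1 = [3/13 0 36/13 0; 261/130 12/5 9/13 0; 174/65 -9/5 12/13 0; 0 0 0 1]
det M = -27; M⁻¹ = [-5/39 12/65 16/65 0; 0 4/15 -1/5 0; 29/78 -1/65 -4/195 0; 0 0 0 1]
M⁻¹ · (135/13, -527/130, -243/65)ᵀ = (-3, -1/3, 4)ᵀ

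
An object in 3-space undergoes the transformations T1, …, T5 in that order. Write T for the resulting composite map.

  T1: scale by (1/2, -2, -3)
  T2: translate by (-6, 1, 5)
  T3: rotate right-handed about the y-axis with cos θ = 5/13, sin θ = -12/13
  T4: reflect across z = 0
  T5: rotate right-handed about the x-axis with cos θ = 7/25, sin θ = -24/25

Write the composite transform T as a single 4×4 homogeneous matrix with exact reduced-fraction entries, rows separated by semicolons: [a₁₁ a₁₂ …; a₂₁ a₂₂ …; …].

T1 = [1/2 0 0 0; 0 -2 0 0; 0 0 -3 0; 0 0 0 1]
T2·T1 = [1/2 0 0 -6; 0 -2 0 1; 0 0 -3 5; 0 0 0 1]
T3·…·T1 = [5/26 0 36/13 -90/13; 0 -2 0 1; 6/13 0 -15/13 -47/13; 0 0 0 1]
T4·…·T1 = [5/26 0 36/13 -90/13; 0 -2 0 1; -6/13 0 15/13 47/13; 0 0 0 1]
T5·…·T1 = [5/26 0 36/13 -90/13; -144/325 -14/25 72/65 1219/325; -42/325 48/25 21/65 17/325; 0 0 0 1]

T = [5/26 0 36/13 -90/13; -144/325 -14/25 72/65 1219/325; -42/325 48/25 21/65 17/325; 0 0 0 1]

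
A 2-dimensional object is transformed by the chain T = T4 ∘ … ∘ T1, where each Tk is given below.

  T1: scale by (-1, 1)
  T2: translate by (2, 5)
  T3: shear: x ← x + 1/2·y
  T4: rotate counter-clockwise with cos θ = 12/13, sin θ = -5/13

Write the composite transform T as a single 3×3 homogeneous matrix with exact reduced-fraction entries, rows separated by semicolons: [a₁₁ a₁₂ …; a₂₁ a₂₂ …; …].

T1 = [-1 0 0; 0 1 0; 0 0 1]
T2·T1 = [-1 0 2; 0 1 5; 0 0 1]
T3·…·T1 = [-1 1/2 9/2; 0 1 5; 0 0 1]
T4·…·T1 = [-12/13 11/13 79/13; 5/13 19/26 75/26; 0 0 1]

T = [-12/13 11/13 79/13; 5/13 19/26 75/26; 0 0 1]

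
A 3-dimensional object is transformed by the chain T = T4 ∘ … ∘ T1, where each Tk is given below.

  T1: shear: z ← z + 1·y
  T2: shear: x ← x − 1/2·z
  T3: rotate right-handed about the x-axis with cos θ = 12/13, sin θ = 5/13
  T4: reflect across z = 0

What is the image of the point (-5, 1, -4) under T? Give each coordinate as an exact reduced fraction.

T1 shear: z ← z + 1·y: (-5, 1, -4) → (-5, 1, -3)
T2 shear: x ← x − 1/2·z: (-5, 1, -3) → (-7/2, 1, -3)
T3 rotate right-handed about the x-axis with cos θ = 12/13, sin θ = 5/13: (-7/2, 1, -3) → (-7/2, 27/13, -31/13)
T4 reflect across z = 0: (-7/2, 27/13, -31/13) → (-7/2, 27/13, 31/13)

T(p) = (-7/2, 27/13, 31/13)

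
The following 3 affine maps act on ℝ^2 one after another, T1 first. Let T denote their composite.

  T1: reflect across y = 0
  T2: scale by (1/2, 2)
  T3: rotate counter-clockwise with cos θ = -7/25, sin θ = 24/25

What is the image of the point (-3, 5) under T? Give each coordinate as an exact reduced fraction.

T1 reflect across y = 0: (-3, 5) → (-3, -5)
T2 scale by (1/2, 2): (-3, -5) → (-3/2, -10)
T3 rotate counter-clockwise with cos θ = -7/25, sin θ = 24/25: (-3/2, -10) → (501/50, 34/25)

T(p) = (501/50, 34/25)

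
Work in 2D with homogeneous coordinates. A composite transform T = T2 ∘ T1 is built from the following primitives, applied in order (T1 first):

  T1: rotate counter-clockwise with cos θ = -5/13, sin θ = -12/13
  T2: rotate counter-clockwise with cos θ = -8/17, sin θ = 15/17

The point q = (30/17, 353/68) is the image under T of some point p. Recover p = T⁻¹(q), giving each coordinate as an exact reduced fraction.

T1 = [-5/13 12/13 0; -12/13 -5/13 0; 0 0 1]
T2·T1 = [220/221 -21/221 0; 21/221 220/221 0; 0 0 1]
det M = 1; M⁻¹ = [220/221 21/221 0; -21/221 220/221 0; 0 0 1]
M⁻¹ · (30/17, 353/68)ᵀ = (9/4, 5)ᵀ

p = (9/4, 5)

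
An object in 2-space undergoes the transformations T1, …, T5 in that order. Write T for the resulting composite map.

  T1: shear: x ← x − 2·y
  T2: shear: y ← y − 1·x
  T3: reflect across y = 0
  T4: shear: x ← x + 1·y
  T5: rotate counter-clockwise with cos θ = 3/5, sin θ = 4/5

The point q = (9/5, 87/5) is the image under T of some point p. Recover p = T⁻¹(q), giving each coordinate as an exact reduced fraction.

T1 = [1 -2 0; 0 1 0; 0 0 1]
T2·T1 = [1 -2 0; -1 3 0; 0 0 1]
T3·…·T1 = [1 -2 0; 1 -3 0; 0 0 1]
T4·…·T1 = [2 -5 0; 1 -3 0; 0 0 1]
T5·…·T1 = [2/5 -3/5 0; 11/5 -29/5 0; 0 0 1]
det M = -1; M⁻¹ = [29/5 -3/5 0; 11/5 -2/5 0; 0 0 1]
M⁻¹ · (9/5, 87/5)ᵀ = (0, -3)ᵀ

p = (0, -3)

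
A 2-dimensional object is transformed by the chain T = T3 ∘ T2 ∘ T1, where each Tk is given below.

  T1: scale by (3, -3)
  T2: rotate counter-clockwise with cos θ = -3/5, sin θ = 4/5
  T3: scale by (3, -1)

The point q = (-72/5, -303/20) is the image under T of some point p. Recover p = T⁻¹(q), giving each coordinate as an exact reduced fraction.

T1 = [3 0 0; 0 -3 0; 0 0 1]
T2·T1 = [-9/5 12/5 0; 12/5 9/5 0; 0 0 1]
T3·…·T1 = [-27/5 36/5 0; -12/5 -9/5 0; 0 0 1]
det M = 27; M⁻¹ = [-1/15 -4/15 0; 4/45 -1/5 0; 0 0 1]
M⁻¹ · (-72/5, -303/20)ᵀ = (5, 7/4)ᵀ

p = (5, 7/4)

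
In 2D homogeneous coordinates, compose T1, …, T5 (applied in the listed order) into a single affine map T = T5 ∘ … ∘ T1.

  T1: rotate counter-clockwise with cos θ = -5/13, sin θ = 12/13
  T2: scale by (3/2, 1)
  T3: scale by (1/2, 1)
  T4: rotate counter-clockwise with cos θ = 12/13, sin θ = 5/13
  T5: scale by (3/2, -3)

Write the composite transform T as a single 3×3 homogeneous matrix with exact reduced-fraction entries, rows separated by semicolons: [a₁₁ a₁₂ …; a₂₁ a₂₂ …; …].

T1 = [-5/13 -12/13 0; 12/13 -5/13 0; 0 0 1]
T2·T1 = [-15/26 -18/13 0; 12/13 -5/13 0; 0 0 1]
T3·…·T1 = [-15/52 -9/13 0; 12/13 -5/13 0; 0 0 1]
T4·…·T1 = [-105/169 -83/169 0; 501/676 -105/169 0; 0 0 1]
T5·…·T1 = [-315/338 -249/338 0; -1503/676 315/169 0; 0 0 1]

T = [-315/338 -249/338 0; -1503/676 315/169 0; 0 0 1]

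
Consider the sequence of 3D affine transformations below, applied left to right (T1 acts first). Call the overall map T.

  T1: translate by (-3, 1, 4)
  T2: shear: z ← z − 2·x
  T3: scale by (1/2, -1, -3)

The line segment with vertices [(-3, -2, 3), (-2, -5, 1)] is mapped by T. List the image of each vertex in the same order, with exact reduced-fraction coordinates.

image vertices: (-3, 1, -57), (-5/2, 4, -45)

T1 translate by (-3, 1, 4): (-3, -2, 3) → (-6, -1, 7); (-2, -5, 1) → (-5, -4, 5)
T2 shear: z ← z − 2·x: (-6, -1, 7) → (-6, -1, 19); (-5, -4, 5) → (-5, -4, 15)
T3 scale by (1/2, -1, -3): (-6, -1, 19) → (-3, 1, -57); (-5, -4, 15) → (-5/2, 4, -45)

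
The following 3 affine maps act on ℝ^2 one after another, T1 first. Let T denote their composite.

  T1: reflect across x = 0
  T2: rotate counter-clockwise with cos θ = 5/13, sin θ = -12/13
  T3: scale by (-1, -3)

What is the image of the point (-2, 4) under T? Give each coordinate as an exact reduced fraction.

T1 reflect across x = 0: (-2, 4) → (2, 4)
T2 rotate counter-clockwise with cos θ = 5/13, sin θ = -12/13: (2, 4) → (58/13, -4/13)
T3 scale by (-1, -3): (58/13, -4/13) → (-58/13, 12/13)

T(p) = (-58/13, 12/13)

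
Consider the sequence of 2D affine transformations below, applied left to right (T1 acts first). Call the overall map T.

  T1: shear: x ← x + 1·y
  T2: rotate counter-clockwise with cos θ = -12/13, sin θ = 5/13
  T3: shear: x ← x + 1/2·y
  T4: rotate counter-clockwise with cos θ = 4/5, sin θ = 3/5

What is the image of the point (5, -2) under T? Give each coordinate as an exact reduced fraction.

T(p) = (-11/5, 21/10)

T1 shear: x ← x + 1·y: (5, -2) → (3, -2)
T2 rotate counter-clockwise with cos θ = -12/13, sin θ = 5/13: (3, -2) → (-2, 3)
T3 shear: x ← x + 1/2·y: (-2, 3) → (-1/2, 3)
T4 rotate counter-clockwise with cos θ = 4/5, sin θ = 3/5: (-1/2, 3) → (-11/5, 21/10)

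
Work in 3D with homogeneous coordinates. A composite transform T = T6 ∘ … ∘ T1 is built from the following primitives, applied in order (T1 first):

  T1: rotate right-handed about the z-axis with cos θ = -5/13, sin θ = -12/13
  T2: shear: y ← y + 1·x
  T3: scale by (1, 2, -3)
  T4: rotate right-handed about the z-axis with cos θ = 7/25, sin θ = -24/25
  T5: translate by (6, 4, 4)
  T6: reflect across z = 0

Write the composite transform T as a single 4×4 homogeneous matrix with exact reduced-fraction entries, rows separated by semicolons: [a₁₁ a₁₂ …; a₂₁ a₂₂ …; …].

T = [-851/325 84/65 0 6; -118/325 -38/65 0 4; 0 0 3 -4; 0 0 0 1]

T1 = [-5/13 12/13 0 0; -12/13 -5/13 0 0; 0 0 1 0; 0 0 0 1]
T2·T1 = [-5/13 12/13 0 0; -17/13 7/13 0 0; 0 0 1 0; 0 0 0 1]
T3·…·T1 = [-5/13 12/13 0 0; -34/13 14/13 0 0; 0 0 -3 0; 0 0 0 1]
T4·…·T1 = [-851/325 84/65 0 0; -118/325 -38/65 0 0; 0 0 -3 0; 0 0 0 1]
T5·…·T1 = [-851/325 84/65 0 6; -118/325 -38/65 0 4; 0 0 -3 4; 0 0 0 1]
T6·…·T1 = [-851/325 84/65 0 6; -118/325 -38/65 0 4; 0 0 3 -4; 0 0 0 1]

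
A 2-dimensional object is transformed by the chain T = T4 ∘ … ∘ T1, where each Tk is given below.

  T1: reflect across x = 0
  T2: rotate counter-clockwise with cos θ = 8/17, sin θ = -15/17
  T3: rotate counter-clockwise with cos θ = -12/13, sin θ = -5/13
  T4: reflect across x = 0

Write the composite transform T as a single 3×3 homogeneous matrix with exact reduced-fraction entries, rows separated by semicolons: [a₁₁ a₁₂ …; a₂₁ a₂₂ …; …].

T = [-171/221 140/221 0; -140/221 -171/221 0; 0 0 1]

T1 = [-1 0 0; 0 1 0; 0 0 1]
T2·T1 = [-8/17 15/17 0; 15/17 8/17 0; 0 0 1]
T3·…·T1 = [171/221 -140/221 0; -140/221 -171/221 0; 0 0 1]
T4·…·T1 = [-171/221 140/221 0; -140/221 -171/221 0; 0 0 1]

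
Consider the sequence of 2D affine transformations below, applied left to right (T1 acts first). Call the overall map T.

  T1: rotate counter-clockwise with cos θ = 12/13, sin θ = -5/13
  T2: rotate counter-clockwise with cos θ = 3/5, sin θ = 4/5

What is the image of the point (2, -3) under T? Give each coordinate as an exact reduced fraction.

T1 rotate counter-clockwise with cos θ = 12/13, sin θ = -5/13: (2, -3) → (9/13, -46/13)
T2 rotate counter-clockwise with cos θ = 3/5, sin θ = 4/5: (9/13, -46/13) → (211/65, -102/65)

T(p) = (211/65, -102/65)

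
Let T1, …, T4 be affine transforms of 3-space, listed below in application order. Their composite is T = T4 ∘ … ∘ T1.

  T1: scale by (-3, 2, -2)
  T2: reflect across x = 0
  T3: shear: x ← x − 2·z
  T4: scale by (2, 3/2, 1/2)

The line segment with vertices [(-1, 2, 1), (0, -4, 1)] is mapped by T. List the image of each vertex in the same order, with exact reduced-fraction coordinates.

image vertices: (2, 6, -1), (8, -12, -1)

T1 scale by (-3, 2, -2): (-1, 2, 1) → (3, 4, -2); (0, -4, 1) → (0, -8, -2)
T2 reflect across x = 0: (3, 4, -2) → (-3, 4, -2); (0, -8, -2) → (0, -8, -2)
T3 shear: x ← x − 2·z: (-3, 4, -2) → (1, 4, -2); (0, -8, -2) → (4, -8, -2)
T4 scale by (2, 3/2, 1/2): (1, 4, -2) → (2, 6, -1); (4, -8, -2) → (8, -12, -1)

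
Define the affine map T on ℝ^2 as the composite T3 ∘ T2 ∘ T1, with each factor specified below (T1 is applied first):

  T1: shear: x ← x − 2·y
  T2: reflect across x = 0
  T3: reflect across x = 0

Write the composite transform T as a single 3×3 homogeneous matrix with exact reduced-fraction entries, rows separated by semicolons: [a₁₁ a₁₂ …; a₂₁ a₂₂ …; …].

T1 = [1 -2 0; 0 1 0; 0 0 1]
T2·T1 = [-1 2 0; 0 1 0; 0 0 1]
T3·…·T1 = [1 -2 0; 0 1 0; 0 0 1]

T = [1 -2 0; 0 1 0; 0 0 1]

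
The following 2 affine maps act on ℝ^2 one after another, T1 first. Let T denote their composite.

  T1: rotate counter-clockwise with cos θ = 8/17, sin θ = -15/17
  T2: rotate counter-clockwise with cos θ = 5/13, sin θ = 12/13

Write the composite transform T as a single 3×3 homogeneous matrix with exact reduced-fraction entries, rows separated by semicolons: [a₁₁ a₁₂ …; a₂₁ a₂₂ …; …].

T = [220/221 -21/221 0; 21/221 220/221 0; 0 0 1]

T1 = [8/17 15/17 0; -15/17 8/17 0; 0 0 1]
T2·T1 = [220/221 -21/221 0; 21/221 220/221 0; 0 0 1]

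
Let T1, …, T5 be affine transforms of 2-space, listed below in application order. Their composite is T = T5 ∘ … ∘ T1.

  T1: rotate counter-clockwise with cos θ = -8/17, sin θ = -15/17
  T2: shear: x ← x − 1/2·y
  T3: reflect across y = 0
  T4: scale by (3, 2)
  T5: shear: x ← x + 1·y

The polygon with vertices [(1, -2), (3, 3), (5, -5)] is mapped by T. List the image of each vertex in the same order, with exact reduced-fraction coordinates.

T1 rotate counter-clockwise with cos θ = -8/17, sin θ = -15/17: (1, -2) → (-38/17, 1/17); (3, 3) → (21/17, -69/17); (5, -5) → (-115/17, -35/17)
T2 shear: x ← x − 1/2·y: (-38/17, 1/17) → (-77/34, 1/17); (21/17, -69/17) → (111/34, -69/17); (-115/17, -35/17) → (-195/34, -35/17)
T3 reflect across y = 0: (-77/34, 1/17) → (-77/34, -1/17); (111/34, -69/17) → (111/34, 69/17); (-195/34, -35/17) → (-195/34, 35/17)
T4 scale by (3, 2): (-77/34, -1/17) → (-231/34, -2/17); (111/34, 69/17) → (333/34, 138/17); (-195/34, 35/17) → (-585/34, 70/17)
T5 shear: x ← x + 1·y: (-231/34, -2/17) → (-235/34, -2/17); (333/34, 138/17) → (609/34, 138/17); (-585/34, 70/17) → (-445/34, 70/17)

image vertices: (-235/34, -2/17), (609/34, 138/17), (-445/34, 70/17)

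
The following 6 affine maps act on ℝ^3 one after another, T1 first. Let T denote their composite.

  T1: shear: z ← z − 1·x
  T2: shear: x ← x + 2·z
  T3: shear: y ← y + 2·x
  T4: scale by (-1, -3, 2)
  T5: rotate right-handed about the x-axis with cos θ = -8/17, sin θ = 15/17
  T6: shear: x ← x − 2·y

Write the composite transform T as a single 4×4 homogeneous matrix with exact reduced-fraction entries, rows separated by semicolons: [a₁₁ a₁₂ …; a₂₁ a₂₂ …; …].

T = [53/17 -48/17 -166/17 0; -18/17 24/17 66/17 0; 106/17 -45/17 -196/17 0; 0 0 0 1]

T1 = [1 0 0 0; 0 1 0 0; -1 0 1 0; 0 0 0 1]
T2·T1 = [-1 0 2 0; 0 1 0 0; -1 0 1 0; 0 0 0 1]
T3·…·T1 = [-1 0 2 0; -2 1 4 0; -1 0 1 0; 0 0 0 1]
T4·…·T1 = [1 0 -2 0; 6 -3 -12 0; -2 0 2 0; 0 0 0 1]
T5·…·T1 = [1 0 -2 0; -18/17 24/17 66/17 0; 106/17 -45/17 -196/17 0; 0 0 0 1]
T6·…·T1 = [53/17 -48/17 -166/17 0; -18/17 24/17 66/17 0; 106/17 -45/17 -196/17 0; 0 0 0 1]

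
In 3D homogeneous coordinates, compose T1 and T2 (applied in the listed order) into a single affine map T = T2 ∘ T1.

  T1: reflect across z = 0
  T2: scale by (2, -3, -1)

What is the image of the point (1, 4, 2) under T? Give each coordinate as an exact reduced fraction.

T(p) = (2, -12, 2)

T1 reflect across z = 0: (1, 4, 2) → (1, 4, -2)
T2 scale by (2, -3, -1): (1, 4, -2) → (2, -12, 2)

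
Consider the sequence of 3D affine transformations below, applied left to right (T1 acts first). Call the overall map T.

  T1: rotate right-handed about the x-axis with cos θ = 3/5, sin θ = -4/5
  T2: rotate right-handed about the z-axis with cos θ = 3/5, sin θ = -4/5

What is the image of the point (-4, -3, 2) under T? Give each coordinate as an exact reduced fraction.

T(p) = (-64/25, 77/25, 18/5)

T1 rotate right-handed about the x-axis with cos θ = 3/5, sin θ = -4/5: (-4, -3, 2) → (-4, -1/5, 18/5)
T2 rotate right-handed about the z-axis with cos θ = 3/5, sin θ = -4/5: (-4, -1/5, 18/5) → (-64/25, 77/25, 18/5)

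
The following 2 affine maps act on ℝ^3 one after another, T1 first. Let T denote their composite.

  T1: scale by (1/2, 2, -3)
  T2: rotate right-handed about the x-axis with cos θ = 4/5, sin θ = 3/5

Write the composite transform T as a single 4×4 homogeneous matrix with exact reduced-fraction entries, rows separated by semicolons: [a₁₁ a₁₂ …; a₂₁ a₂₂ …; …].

T1 = [1/2 0 0 0; 0 2 0 0; 0 0 -3 0; 0 0 0 1]
T2·T1 = [1/2 0 0 0; 0 8/5 9/5 0; 0 6/5 -12/5 0; 0 0 0 1]

T = [1/2 0 0 0; 0 8/5 9/5 0; 0 6/5 -12/5 0; 0 0 0 1]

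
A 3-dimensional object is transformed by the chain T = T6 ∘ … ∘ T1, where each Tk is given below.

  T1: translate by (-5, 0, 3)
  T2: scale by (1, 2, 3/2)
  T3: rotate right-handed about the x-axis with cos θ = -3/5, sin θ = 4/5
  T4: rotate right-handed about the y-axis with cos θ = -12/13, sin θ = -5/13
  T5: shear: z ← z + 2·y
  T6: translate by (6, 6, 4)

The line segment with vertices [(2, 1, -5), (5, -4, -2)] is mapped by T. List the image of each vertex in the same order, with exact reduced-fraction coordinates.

T1 translate by (-5, 0, 3): (2, 1, -5) → (-3, 1, -2); (5, -4, -2) → (0, -4, 1)
T2 scale by (1, 2, 3/2): (-3, 1, -2) → (-3, 2, -3); (0, -4, 1) → (0, -8, 3/2)
T3 rotate right-handed about the x-axis with cos θ = -3/5, sin θ = 4/5: (-3, 2, -3) → (-3, 6/5, 17/5); (0, -8, 3/2) → (0, 18/5, -73/10)
T4 rotate right-handed about the y-axis with cos θ = -12/13, sin θ = -5/13: (-3, 6/5, 17/5) → (19/13, 6/5, -279/65); (0, 18/5, -73/10) → (73/26, 18/5, 438/65)
T5 shear: z ← z + 2·y: (19/13, 6/5, -279/65) → (19/13, 6/5, -123/65); (73/26, 18/5, 438/65) → (73/26, 18/5, 906/65)
T6 translate by (6, 6, 4): (19/13, 6/5, -123/65) → (97/13, 36/5, 137/65); (73/26, 18/5, 906/65) → (229/26, 48/5, 1166/65)

image vertices: (97/13, 36/5, 137/65), (229/26, 48/5, 1166/65)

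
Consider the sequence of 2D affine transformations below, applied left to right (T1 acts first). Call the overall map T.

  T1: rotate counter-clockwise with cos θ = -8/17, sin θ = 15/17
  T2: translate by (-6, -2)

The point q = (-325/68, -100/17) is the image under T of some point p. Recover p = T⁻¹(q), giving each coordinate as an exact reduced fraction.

p = (-4, 3/4)

T1 = [-8/17 -15/17 0; 15/17 -8/17 0; 0 0 1]
T2·T1 = [-8/17 -15/17 -6; 15/17 -8/17 -2; 0 0 1]
det M = 1; M⁻¹ = [-8/17 15/17 -18/17; -15/17 -8/17 -106/17; 0 0 1]
M⁻¹ · (-325/68, -100/17)ᵀ = (-4, 3/4)ᵀ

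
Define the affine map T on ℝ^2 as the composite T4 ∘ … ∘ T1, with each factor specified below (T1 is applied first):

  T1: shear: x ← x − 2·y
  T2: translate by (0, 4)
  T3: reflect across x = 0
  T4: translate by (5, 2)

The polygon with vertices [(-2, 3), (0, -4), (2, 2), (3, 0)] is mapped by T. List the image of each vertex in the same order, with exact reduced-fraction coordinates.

image vertices: (13, 9), (-3, 2), (7, 8), (2, 6)

T1 shear: x ← x − 2·y: (-2, 3) → (-8, 3); (0, -4) → (8, -4); (2, 2) → (-2, 2); (3, 0) → (3, 0)
T2 translate by (0, 4): (-8, 3) → (-8, 7); (8, -4) → (8, 0); (-2, 2) → (-2, 6); (3, 0) → (3, 4)
T3 reflect across x = 0: (-8, 7) → (8, 7); (8, 0) → (-8, 0); (-2, 6) → (2, 6); (3, 4) → (-3, 4)
T4 translate by (5, 2): (8, 7) → (13, 9); (-8, 0) → (-3, 2); (2, 6) → (7, 8); (-3, 4) → (2, 6)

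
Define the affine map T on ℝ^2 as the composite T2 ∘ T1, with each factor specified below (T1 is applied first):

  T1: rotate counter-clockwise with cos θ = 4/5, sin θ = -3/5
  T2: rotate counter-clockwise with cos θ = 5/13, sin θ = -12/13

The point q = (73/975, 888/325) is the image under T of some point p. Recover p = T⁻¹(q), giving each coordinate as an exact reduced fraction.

p = (-8/3, -3/5)

T1 = [4/5 3/5 0; -3/5 4/5 0; 0 0 1]
T2·T1 = [-16/65 63/65 0; -63/65 -16/65 0; 0 0 1]
det M = 1; M⁻¹ = [-16/65 -63/65 0; 63/65 -16/65 0; 0 0 1]
M⁻¹ · (73/975, 888/325)ᵀ = (-8/3, -3/5)ᵀ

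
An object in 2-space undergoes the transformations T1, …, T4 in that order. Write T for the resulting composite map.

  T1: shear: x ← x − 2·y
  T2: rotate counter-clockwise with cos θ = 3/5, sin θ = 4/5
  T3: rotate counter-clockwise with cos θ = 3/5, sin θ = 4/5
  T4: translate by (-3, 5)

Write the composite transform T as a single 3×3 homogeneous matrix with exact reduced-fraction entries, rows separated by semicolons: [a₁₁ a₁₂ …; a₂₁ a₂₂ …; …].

T1 = [1 -2 0; 0 1 0; 0 0 1]
T2·T1 = [3/5 -2 0; 4/5 -1 0; 0 0 1]
T3·…·T1 = [-7/25 -2/5 0; 24/25 -11/5 0; 0 0 1]
T4·…·T1 = [-7/25 -2/5 -3; 24/25 -11/5 5; 0 0 1]

T = [-7/25 -2/5 -3; 24/25 -11/5 5; 0 0 1]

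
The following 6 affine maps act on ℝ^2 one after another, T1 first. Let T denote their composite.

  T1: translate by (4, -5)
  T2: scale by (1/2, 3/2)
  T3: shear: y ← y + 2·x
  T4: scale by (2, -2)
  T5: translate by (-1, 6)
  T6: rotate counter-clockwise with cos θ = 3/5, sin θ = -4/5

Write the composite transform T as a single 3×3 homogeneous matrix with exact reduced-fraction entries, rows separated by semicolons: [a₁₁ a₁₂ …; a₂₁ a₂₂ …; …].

T1 = [1 0 4; 0 1 -5; 0 0 1]
T2·T1 = [1/2 0 2; 0 3/2 -15/2; 0 0 1]
T3·…·T1 = [1/2 0 2; 1 3/2 -7/2; 0 0 1]
T4·…·T1 = [1 0 4; -2 -3 7; 0 0 1]
T5·…·T1 = [1 0 3; -2 -3 13; 0 0 1]
T6·…·T1 = [-1 -12/5 61/5; -2 -9/5 27/5; 0 0 1]

T = [-1 -12/5 61/5; -2 -9/5 27/5; 0 0 1]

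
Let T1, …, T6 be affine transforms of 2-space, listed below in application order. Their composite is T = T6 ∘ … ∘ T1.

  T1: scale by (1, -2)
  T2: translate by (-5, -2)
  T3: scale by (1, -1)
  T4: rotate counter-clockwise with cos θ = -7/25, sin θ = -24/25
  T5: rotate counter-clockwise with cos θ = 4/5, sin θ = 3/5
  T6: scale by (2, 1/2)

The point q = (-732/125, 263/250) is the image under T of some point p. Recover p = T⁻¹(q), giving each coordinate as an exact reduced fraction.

T1 = [1 0 0; 0 -2 0; 0 0 1]
T2·T1 = [1 0 -5; 0 -2 -2; 0 0 1]
T3·…·T1 = [1 0 -5; 0 2 2; 0 0 1]
T4·…·T1 = [-7/25 48/25 83/25; -24/25 -14/25 106/25; 0 0 1]
T5·…·T1 = [44/125 234/125 14/125; -117/125 88/125 673/125; 0 0 1]
T6·…·T1 = [88/125 468/125 28/125; -117/250 44/125 673/250; 0 0 1]
det M = 2; M⁻¹ = [22/125 -234/125 5; 117/500 44/125 -1; 0 0 1]
M⁻¹ · (-732/125, 263/250)ᵀ = (2, -2)ᵀ

p = (2, -2)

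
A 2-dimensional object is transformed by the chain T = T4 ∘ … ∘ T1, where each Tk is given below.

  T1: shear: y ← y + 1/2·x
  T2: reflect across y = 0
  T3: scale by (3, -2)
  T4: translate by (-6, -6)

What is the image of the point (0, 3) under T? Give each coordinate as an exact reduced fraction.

T(p) = (-6, 0)

T1 shear: y ← y + 1/2·x: (0, 3) → (0, 3)
T2 reflect across y = 0: (0, 3) → (0, -3)
T3 scale by (3, -2): (0, -3) → (0, 6)
T4 translate by (-6, -6): (0, 6) → (-6, 0)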